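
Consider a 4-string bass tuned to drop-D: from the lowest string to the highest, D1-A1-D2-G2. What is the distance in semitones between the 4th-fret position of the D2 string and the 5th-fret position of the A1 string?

D2 at fret 4 → F#2 (MIDI 42); A1 at fret 5 → D2 (MIDI 38).
42 − 38 = 4, so the two pitches are 4 semitones apart, with F#2 the higher.

4 semitones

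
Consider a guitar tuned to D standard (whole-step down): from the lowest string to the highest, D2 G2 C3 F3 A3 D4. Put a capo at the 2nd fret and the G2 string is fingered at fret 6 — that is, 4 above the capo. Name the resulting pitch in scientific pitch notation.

The capo raises the open G2 by 2 semitones to A2; fretting 4 more gives G2 + 2 + 4 = G2 + 6 semitones = C♯3.

C♯3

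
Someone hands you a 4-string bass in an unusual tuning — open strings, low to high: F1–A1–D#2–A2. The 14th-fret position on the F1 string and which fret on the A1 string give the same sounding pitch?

F1 at fret 14 is F1 + 14 semitones = G2.
The open A1 string is 4 semitones above the open F1, so the same pitch on the A1 string lies at fret 14 − 4 = 10.

10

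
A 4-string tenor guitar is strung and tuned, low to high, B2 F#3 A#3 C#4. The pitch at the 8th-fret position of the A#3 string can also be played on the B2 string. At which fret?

Fret 8 on A#3 is MIDI 58 + 8 = 66 (F#4). On the B2 string (open MIDI 47), that pitch is 66 − 47 = fret 19.

19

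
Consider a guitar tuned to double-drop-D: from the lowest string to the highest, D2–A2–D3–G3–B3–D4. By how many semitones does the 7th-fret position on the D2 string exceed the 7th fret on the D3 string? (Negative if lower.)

-12 semitones

D2 at fret 7 → A2 (MIDI 45); D3 at fret 7 → A3 (MIDI 57).
45 − 57 = -12, so the two pitches are 12 semitones apart.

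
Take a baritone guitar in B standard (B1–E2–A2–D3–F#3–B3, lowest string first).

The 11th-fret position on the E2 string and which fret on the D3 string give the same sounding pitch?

Fret 11 on E2 is MIDI 40 + 11 = 51 (D#3). On the D3 string (open MIDI 50), that pitch is 51 − 50 = fret 1.

1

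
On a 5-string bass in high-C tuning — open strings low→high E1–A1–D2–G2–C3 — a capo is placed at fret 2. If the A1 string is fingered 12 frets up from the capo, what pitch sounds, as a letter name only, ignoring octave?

B

The capo raises the open A1 by 2 semitones to B1; fretting 12 more gives A1 + 2 + 12 = A1 + 14 semitones, landing on B.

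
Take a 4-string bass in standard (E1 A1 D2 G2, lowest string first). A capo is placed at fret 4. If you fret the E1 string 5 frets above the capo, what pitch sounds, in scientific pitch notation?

The capo raises the open E1 by 4 semitones to G#1; fretting 5 more gives E1 + 4 + 5 = E1 + 9 semitones = C#2.
(Also written Db.)

C#2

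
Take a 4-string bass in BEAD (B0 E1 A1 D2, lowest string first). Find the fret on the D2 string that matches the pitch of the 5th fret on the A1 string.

A1 at fret 5 is A1 + 5 semitones = D2.
The open D2 string is 5 semitones above the open A1, so the same pitch on the D2 string lies at fret 5 − 5 = 0.

0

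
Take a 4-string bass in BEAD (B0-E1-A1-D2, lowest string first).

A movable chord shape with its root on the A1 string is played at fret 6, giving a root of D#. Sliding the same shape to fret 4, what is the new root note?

Moving from fret 6 to fret 4 shifts the root by -2 semitones.
D# down 2 semitones is C#.

C#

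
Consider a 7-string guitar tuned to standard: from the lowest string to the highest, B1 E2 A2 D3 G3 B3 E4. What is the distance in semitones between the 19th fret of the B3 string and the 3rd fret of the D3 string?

25 semitones

B3 at fret 19 → F♯5 (MIDI 78); D3 at fret 3 → F3 (MIDI 53).
78 − 53 = 25, so the two pitches are 25 semitones apart, with F♯5 the higher.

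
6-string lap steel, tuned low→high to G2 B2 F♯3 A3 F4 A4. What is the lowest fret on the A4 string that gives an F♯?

From A4, count semitones up the chromatic scale until reaching F♯: A–A#–B–C–C#–D–D#–E–F–F# — 9 steps.

9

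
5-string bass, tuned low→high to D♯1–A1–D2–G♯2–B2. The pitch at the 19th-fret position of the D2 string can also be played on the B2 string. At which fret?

10

Fret 19 on D2 is MIDI 38 + 19 = 57 (A3). On the B2 string (open MIDI 47), that pitch is 57 − 47 = fret 10.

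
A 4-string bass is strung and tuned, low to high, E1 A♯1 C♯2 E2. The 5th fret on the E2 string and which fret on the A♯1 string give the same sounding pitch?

E2 at fret 5 is E2 + 5 semitones = A2.
The open A♯1 string is 6 semitones below the open E2, so the same pitch on the A♯1 string lies at fret 5 + 6 = 11.

11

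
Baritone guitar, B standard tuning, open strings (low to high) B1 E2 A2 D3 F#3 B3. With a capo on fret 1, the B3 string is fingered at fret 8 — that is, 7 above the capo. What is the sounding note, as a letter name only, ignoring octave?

The capo raises the open B3 by 1 semitone to C4; fretting 7 more gives B3 + 1 + 7 = B3 + 8 semitones, landing on G.

G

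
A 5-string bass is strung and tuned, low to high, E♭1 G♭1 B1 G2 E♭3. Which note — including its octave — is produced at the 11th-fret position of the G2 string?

G♭3

The open G2 string plus 11 semitones: G–Ab–A–Bb–…–E–F–Gb.
The walk passes from B into C once, so the octave number goes from 2 to 3.
(Equivalently spelled F♯3.)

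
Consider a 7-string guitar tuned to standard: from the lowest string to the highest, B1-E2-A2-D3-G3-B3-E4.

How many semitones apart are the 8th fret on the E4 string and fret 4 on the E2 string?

E4 at fret 8 → C5 (MIDI 72); E2 at fret 4 → G#2 (MIDI 44).
72 − 44 = 28, so the two pitches are 28 semitones apart, with C5 the higher.

28 semitones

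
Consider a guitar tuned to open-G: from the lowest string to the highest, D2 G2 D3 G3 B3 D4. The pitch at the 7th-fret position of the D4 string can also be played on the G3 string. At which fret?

14

D4 at fret 7 is D4 + 7 semitones = A4.
The open G3 string is 7 semitones below the open D4, so the same pitch on the G3 string lies at fret 7 + 7 = 14.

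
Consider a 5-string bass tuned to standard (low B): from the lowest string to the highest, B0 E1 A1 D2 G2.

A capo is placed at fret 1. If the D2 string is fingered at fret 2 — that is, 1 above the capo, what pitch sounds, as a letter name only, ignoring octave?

E

The capo raises the open D2 by 1 semitone to D#2; fretting 1 more gives D2 + 1 + 1 = D2 + 2 semitones, landing on E.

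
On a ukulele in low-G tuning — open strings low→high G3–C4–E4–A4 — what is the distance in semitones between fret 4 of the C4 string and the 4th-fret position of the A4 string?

C4 at fret 4 → E4 (MIDI 64); A4 at fret 4 → C♯5 (MIDI 73).
64 − 73 = -9, so the two pitches are 9 semitones apart, with C♯5 the higher.

9 semitones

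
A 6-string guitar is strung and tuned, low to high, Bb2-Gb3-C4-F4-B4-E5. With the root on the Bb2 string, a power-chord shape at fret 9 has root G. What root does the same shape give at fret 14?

Moving from fret 9 to fret 14 shifts the root by 5 semitones.
G up 5 semitones is C.

C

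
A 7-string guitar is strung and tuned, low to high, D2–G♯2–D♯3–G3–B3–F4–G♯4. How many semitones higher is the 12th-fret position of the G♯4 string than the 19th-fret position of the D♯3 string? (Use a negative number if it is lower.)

G♯4 at fret 12 → G♯5 (MIDI 80); D♯3 at fret 19 → A♯4 (MIDI 70).
80 − 70 = 10, so the two pitches are 10 semitones apart.

10 semitones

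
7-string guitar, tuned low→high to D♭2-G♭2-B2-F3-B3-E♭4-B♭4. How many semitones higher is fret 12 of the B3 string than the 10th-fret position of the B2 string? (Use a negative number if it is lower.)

B3 at fret 12 → B4 (MIDI 71); B2 at fret 10 → A3 (MIDI 57).
71 − 57 = 14, so the two pitches are 14 semitones apart.

14 semitones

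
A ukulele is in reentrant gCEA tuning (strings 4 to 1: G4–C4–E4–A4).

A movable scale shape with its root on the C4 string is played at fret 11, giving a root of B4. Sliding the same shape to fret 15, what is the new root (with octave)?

D#5

Moving from fret 11 to fret 15 shifts the root by 4 semitones.
B4 up 4 semitones is D#5.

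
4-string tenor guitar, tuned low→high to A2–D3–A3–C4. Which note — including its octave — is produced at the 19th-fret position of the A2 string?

A2 is MIDI 45. Adding 19 gives 64, which is E4.

E4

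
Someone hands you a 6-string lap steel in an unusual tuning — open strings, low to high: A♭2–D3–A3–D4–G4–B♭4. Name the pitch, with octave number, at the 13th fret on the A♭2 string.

A3

A♭2 is MIDI 44. Adding 13 gives 57, which is A3.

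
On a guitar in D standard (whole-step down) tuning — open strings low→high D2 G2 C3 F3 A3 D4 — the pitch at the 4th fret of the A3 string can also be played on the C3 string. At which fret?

Fret 4 on A3 is MIDI 57 + 4 = 61 (C#4). On the C3 string (open MIDI 48), that pitch is 61 − 48 = fret 13.

13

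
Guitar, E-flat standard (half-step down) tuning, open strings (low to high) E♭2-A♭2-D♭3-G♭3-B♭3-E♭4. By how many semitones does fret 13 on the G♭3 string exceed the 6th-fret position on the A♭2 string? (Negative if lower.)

G♭3 at fret 13 → G4 (MIDI 67); A♭2 at fret 6 → D3 (MIDI 50).
67 − 50 = 17, so the two pitches are 17 semitones apart.

17 semitones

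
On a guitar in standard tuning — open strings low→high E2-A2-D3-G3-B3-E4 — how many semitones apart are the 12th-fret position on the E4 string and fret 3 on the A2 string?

28 semitones

E4 at fret 12 → E5 (MIDI 76); A2 at fret 3 → C3 (MIDI 48).
76 − 48 = 28, so the two pitches are 28 semitones apart, with E5 the higher.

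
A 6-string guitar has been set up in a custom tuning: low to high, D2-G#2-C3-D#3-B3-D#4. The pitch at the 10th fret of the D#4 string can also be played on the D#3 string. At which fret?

22

Fret 10 on D#4 is MIDI 63 + 10 = 73 (C#5). On the D#3 string (open MIDI 51), that pitch is 73 − 51 = fret 22.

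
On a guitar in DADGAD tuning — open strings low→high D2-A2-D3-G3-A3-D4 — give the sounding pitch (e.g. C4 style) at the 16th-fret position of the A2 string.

The open A2 string plus 16 semitones: A–A#–B–C–…–B–C–C#.
The walk passes from B into C 2 times, so the octave number goes from 2 to 4.
(Equivalently spelled Db4.)

C#4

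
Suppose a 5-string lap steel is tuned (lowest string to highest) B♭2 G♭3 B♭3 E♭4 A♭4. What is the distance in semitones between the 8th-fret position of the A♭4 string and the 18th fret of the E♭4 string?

A♭4 at fret 8 → E5 (MIDI 76); E♭4 at fret 18 → A5 (MIDI 81).
76 − 81 = -5, so the two pitches are 5 semitones apart, with A5 the higher.

5 semitones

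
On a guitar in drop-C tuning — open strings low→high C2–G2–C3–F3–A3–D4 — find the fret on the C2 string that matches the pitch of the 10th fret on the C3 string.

Fret 10 on C3 is MIDI 48 + 10 = 58 (A#3). On the C2 string (open MIDI 36), that pitch is 58 − 36 = fret 22.

22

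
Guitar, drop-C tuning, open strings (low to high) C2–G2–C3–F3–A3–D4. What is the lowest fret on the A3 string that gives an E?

7

From A3, count semitones up the chromatic scale until reaching E: A–A#–B–C–C#–D–D#–E — 7 steps.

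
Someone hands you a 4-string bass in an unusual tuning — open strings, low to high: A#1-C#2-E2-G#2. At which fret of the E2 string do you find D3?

D3 is 10 semitones above the open E2 (E–F–F#–G–…–C–C#–D), so it sits at fret 10.

10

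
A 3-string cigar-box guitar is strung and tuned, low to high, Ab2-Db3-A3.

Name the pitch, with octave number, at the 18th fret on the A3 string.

Eb5

A3 is MIDI 57. Adding 18 gives 75, which is Eb5.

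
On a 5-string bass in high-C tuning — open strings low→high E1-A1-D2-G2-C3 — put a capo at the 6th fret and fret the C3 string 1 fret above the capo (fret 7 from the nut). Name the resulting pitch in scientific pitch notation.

G3

The capo raises the open C3 by 6 semitones to F♯3; fretting 1 more gives C3 + 6 + 1 = C3 + 7 semitones = G3.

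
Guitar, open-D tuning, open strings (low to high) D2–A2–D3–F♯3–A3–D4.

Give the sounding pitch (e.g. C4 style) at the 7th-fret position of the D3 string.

The open D3 string plus 7 semitones: D–D#–E–F–F#–G–G#–A.
No B→C boundary is crossed, so the octave stays at 3.

A3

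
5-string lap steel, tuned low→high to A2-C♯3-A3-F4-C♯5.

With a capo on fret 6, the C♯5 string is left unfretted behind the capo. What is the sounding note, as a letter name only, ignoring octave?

The capo raises the open C♯5 by 6 semitones to G5; fretting 0 more gives C♯5 + 6 + 0 = C♯5 + 6 semitones, landing on G.

G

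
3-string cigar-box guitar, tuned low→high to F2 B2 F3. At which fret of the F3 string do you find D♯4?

D♯4 is 10 semitones above the open F3 (F–F#–G–G#–…–C#–D–D#), so it sits at fret 10.

10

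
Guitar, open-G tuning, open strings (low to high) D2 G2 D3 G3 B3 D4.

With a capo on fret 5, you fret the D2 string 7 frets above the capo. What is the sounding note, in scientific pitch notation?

The capo raises the open D2 by 5 semitones to G2; fretting 7 more gives D2 + 5 + 7 = D2 + 12 semitones = D3.

D3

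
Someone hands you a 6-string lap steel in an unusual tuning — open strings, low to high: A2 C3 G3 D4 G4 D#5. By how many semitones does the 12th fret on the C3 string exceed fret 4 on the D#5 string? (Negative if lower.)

-19 semitones

C3 at fret 12 → C4 (MIDI 60); D#5 at fret 4 → G5 (MIDI 79).
60 − 79 = -19, so the two pitches are 19 semitones apart.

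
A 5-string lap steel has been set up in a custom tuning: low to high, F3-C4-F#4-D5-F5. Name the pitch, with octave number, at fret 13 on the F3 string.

Each fret is one semitone, so F3 + 13 = F#4.
(Equivalently spelled Gb4.)

F#4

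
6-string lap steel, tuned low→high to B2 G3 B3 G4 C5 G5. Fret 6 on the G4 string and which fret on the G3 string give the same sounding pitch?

G4 at fret 6 is G4 + 6 semitones = C#5.
The open G3 string is 12 semitones below the open G4, so the same pitch on the G3 string lies at fret 6 + 12 = 18.

18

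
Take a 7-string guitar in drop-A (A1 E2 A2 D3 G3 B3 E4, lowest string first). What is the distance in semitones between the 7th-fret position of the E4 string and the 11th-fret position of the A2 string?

E4 at fret 7 → B4 (MIDI 71); A2 at fret 11 → G♯3 (MIDI 56).
71 − 56 = 15, so the two pitches are 15 semitones apart, with B4 the higher.

15 semitones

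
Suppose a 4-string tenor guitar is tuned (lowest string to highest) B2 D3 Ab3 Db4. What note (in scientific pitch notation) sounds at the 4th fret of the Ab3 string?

The open Ab3 string plus 4 semitones: Ab–A–Bb–B–C.
The walk passes from B into C once, so the octave number goes from 3 to 4.

C4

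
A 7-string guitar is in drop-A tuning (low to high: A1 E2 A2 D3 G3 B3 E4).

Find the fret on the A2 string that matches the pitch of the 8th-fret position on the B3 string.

22

Fret 8 on B3 is MIDI 59 + 8 = 67 (G4). On the A2 string (open MIDI 45), that pitch is 67 − 45 = fret 22.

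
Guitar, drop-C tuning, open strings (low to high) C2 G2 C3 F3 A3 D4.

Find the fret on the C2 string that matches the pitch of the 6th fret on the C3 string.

C3 at fret 6 is C3 + 6 semitones = F♯3.
The open C2 string is 12 semitones below the open C3, so the same pitch on the C2 string lies at fret 6 + 12 = 18.

18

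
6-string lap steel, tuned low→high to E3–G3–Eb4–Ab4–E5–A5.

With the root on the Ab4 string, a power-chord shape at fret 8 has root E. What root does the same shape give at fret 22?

Moving from fret 8 to fret 22 shifts the root by 14 semitones.
E up 14 semitones is Gb.

Gb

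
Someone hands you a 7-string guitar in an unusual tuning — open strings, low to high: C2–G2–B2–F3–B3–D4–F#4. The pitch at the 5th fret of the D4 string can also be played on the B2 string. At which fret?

Fret 5 on D4 is MIDI 62 + 5 = 67 (G4). On the B2 string (open MIDI 47), that pitch is 67 − 47 = fret 20.

20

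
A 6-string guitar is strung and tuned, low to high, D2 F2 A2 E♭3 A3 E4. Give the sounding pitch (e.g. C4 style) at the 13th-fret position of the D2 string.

E♭3

The open D2 string plus 13 semitones: D–Eb–E–F–…–Db–D–Eb.
The walk passes from B into C once, so the octave number goes from 2 to 3.
(Equivalently spelled D♯3.)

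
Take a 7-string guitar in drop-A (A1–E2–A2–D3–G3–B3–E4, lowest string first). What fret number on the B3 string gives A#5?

23

A#5 is 23 semitones above the open B3 (B–C–C#–D–…–G#–A–A#), so it sits at fret 23.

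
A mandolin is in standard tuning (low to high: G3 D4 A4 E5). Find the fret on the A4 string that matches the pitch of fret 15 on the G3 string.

1

G3 at fret 15 is G3 + 15 semitones = A#4.
The open A4 string is 14 semitones above the open G3, so the same pitch on the A4 string lies at fret 15 − 14 = 1.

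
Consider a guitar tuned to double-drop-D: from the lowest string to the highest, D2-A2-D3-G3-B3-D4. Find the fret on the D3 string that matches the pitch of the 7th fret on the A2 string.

A2 at fret 7 is A2 + 7 semitones = E3.
The open D3 string is 5 semitones above the open A2, so the same pitch on the D3 string lies at fret 7 − 5 = 2.

2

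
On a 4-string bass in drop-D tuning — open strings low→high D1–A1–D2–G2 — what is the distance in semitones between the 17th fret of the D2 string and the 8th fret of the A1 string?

D2 at fret 17 → G3 (MIDI 55); A1 at fret 8 → F2 (MIDI 41).
55 − 41 = 14, so the two pitches are 14 semitones apart, with G3 the higher.

14 semitones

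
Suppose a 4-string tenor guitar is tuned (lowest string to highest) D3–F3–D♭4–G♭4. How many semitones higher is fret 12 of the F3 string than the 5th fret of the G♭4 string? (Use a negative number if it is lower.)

F3 at fret 12 → F4 (MIDI 65); G♭4 at fret 5 → B4 (MIDI 71).
65 − 71 = -6, so the two pitches are 6 semitones apart.

-6 semitones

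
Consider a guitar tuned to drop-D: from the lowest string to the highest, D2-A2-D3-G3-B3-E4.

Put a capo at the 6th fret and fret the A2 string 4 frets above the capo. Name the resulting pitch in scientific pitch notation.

The capo raises the open A2 by 6 semitones to D#3; fretting 4 more gives A2 + 6 + 4 = A2 + 10 semitones = G3.

G3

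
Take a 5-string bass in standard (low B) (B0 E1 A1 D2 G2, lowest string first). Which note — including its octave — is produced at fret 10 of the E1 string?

E1 is MIDI 28. Adding 10 gives 38, which is D2.

D2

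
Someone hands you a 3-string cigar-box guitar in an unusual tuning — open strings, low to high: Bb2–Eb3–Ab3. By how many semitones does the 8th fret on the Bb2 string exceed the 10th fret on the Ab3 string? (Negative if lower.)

Bb2 at fret 8 → Gb3 (MIDI 54); Ab3 at fret 10 → Gb4 (MIDI 66).
54 − 66 = -12, so the two pitches are 12 semitones apart.

-12 semitones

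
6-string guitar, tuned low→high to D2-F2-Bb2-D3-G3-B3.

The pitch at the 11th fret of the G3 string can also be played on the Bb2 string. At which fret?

20

G3 at fret 11 is G3 + 11 semitones = Gb4.
The open Bb2 string is 9 semitones below the open G3, so the same pitch on the Bb2 string lies at fret 11 + 9 = 20.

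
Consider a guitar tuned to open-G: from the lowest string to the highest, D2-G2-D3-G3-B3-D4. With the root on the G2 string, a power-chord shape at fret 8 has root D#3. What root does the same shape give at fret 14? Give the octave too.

Moving from fret 8 to fret 14 shifts the root by 6 semitones.
D#3 up 6 semitones is A3.

A3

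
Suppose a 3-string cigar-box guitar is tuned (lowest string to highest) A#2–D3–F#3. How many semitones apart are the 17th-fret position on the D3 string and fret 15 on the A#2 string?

D3 at fret 17 → G4 (MIDI 67); A#2 at fret 15 → C#4 (MIDI 61).
67 − 61 = 6, so the two pitches are 6 semitones apart, with G4 the higher.

6 semitones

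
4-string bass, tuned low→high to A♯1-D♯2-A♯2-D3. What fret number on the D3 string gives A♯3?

A♯3 is 8 semitones above the open D3 (D–D#–E–F–F#–G–G#–A–A#), so it sits at fret 8.

8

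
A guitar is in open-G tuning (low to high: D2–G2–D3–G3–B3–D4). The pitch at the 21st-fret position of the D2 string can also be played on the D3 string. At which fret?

D2 at fret 21 is D2 + 21 semitones = B3.
The open D3 string is 12 semitones above the open D2, so the same pitch on the D3 string lies at fret 21 − 12 = 9.

9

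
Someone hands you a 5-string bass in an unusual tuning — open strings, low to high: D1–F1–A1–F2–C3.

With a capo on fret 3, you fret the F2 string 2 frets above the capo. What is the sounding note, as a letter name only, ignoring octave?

A#

The capo raises the open F2 by 3 semitones to G#2; fretting 2 more gives F2 + 3 + 2 = F2 + 5 semitones, landing on A#.
(Also written Bb.)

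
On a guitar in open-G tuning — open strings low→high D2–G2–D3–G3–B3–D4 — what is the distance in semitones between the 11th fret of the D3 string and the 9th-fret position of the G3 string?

D3 at fret 11 → C♯4 (MIDI 61); G3 at fret 9 → E4 (MIDI 64).
61 − 64 = -3, so the two pitches are 3 semitones apart, with E4 the higher.

3 semitones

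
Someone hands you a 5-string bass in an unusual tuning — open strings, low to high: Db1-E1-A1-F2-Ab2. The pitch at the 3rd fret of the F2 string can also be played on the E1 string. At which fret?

Fret 3 on F2 is MIDI 41 + 3 = 44 (Ab2). On the E1 string (open MIDI 28), that pitch is 44 − 28 = fret 16.

16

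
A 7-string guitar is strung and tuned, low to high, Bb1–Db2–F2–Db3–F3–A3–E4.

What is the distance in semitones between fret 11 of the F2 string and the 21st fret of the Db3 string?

F2 at fret 11 → E3 (MIDI 52); Db3 at fret 21 → Bb4 (MIDI 70).
52 − 70 = -18, so the two pitches are 18 semitones apart, with Bb4 the higher.

18 semitones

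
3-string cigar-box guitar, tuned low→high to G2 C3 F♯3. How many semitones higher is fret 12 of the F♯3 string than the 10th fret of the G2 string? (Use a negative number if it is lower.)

F♯3 at fret 12 → F♯4 (MIDI 66); G2 at fret 10 → F3 (MIDI 53).
66 − 53 = 13, so the two pitches are 13 semitones apart.

13 semitones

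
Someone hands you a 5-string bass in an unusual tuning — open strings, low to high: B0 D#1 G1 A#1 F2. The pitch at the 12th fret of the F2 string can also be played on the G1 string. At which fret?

22

Fret 12 on F2 is MIDI 41 + 12 = 53 (F3). On the G1 string (open MIDI 31), that pitch is 53 − 31 = fret 22.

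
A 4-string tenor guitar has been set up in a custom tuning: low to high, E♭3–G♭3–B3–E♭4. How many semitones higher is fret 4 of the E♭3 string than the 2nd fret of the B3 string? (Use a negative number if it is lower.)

E♭3 at fret 4 → G3 (MIDI 55); B3 at fret 2 → D♭4 (MIDI 61).
55 − 61 = -6, so the two pitches are 6 semitones apart.

-6 semitones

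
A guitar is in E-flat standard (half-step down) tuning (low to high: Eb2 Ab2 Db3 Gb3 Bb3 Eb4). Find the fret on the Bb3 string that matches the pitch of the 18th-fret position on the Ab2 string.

Fret 18 on Ab2 is MIDI 44 + 18 = 62 (D4). On the Bb3 string (open MIDI 58), that pitch is 62 − 58 = fret 4.

4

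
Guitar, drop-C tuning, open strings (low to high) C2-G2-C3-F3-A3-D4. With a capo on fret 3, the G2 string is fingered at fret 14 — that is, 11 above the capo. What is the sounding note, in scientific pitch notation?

A3

The capo raises the open G2 by 3 semitones to A#2; fretting 11 more gives G2 + 3 + 11 = G2 + 14 semitones = A3.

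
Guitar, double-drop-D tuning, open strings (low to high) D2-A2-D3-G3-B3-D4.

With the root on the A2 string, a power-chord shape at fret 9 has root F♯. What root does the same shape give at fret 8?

F

Moving from fret 9 to fret 8 shifts the root by -1 semitone.
F♯ down 1 semitone is F.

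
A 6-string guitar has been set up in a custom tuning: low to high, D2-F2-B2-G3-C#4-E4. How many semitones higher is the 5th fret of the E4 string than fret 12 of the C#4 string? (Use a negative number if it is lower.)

-4 semitones

E4 at fret 5 → A4 (MIDI 69); C#4 at fret 12 → C#5 (MIDI 73).
69 − 73 = -4, so the two pitches are 4 semitones apart.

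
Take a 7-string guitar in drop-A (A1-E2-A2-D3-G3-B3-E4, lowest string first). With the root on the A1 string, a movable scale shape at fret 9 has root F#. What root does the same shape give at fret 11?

Moving from fret 9 to fret 11 shifts the root by 2 semitones.
F# up 2 semitones is G#.

G#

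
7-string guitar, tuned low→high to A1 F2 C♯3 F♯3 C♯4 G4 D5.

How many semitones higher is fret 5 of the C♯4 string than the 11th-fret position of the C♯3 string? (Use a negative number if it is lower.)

6 semitones

C♯4 at fret 5 → F♯4 (MIDI 66); C♯3 at fret 11 → C4 (MIDI 60).
66 − 60 = 6, so the two pitches are 6 semitones apart.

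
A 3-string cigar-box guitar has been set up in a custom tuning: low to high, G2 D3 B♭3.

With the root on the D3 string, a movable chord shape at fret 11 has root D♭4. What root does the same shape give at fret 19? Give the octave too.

Moving from fret 11 to fret 19 shifts the root by 8 semitones.
D♭4 up 8 semitones is A4.

A4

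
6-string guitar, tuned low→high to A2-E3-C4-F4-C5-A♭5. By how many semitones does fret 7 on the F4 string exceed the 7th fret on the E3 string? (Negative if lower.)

F4 at fret 7 → C5 (MIDI 72); E3 at fret 7 → B3 (MIDI 59).
72 − 59 = 13, so the two pitches are 13 semitones apart.

13 semitones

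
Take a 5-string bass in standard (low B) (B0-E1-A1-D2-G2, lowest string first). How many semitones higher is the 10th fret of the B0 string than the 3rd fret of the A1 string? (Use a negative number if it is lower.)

-3 semitones

B0 at fret 10 → A1 (MIDI 33); A1 at fret 3 → C2 (MIDI 36).
33 − 36 = -3, so the two pitches are 3 semitones apart.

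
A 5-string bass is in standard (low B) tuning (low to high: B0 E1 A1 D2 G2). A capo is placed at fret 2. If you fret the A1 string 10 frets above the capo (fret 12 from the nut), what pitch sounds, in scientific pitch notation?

The capo raises the open A1 by 2 semitones to B1; fretting 10 more gives A1 + 2 + 10 = A1 + 12 semitones = A2.

A2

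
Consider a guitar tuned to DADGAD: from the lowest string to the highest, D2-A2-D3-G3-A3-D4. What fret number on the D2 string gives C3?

C3 is 10 semitones above the open D2 (D–D#–E–F–…–A#–B–C), so it sits at fret 10.

10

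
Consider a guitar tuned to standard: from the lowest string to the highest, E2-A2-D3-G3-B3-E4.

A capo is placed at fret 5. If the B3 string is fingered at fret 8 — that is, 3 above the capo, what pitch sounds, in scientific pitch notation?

G4

The capo raises the open B3 by 5 semitones to E4; fretting 3 more gives B3 + 5 + 3 = B3 + 8 semitones = G4.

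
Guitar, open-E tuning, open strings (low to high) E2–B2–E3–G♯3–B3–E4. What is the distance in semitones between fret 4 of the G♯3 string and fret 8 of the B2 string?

G♯3 at fret 4 → C4 (MIDI 60); B2 at fret 8 → G3 (MIDI 55).
60 − 55 = 5, so the two pitches are 5 semitones apart, with C4 the higher.

5 semitones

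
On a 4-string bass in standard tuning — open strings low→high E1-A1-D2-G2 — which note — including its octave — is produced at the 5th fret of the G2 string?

C3

The open G2 string plus 5 semitones: G–G#–A–A#–B–C.
The walk passes from B into C once, so the octave number goes from 2 to 3.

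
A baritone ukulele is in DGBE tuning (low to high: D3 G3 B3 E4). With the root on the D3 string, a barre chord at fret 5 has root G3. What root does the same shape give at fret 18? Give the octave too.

Moving from fret 5 to fret 18 shifts the root by 13 semitones.
G3 up 13 semitones is G#4.

G#4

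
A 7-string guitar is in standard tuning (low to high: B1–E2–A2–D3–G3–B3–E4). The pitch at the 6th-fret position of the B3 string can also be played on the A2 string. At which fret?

B3 at fret 6 is B3 + 6 semitones = F4.
The open A2 string is 14 semitones below the open B3, so the same pitch on the A2 string lies at fret 6 + 14 = 20.

20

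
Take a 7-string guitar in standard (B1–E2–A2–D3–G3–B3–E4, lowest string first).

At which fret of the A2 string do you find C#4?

16

C#4 is 16 semitones above the open A2 (A–A#–B–C–…–B–C–C#), so it sits at fret 16.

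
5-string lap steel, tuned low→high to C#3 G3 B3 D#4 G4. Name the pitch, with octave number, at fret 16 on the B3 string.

The open B3 string plus 16 semitones: B–C–C#–D–…–C#–D–D#.
The walk passes from B into C 2 times, so the octave number goes from 3 to 5.
(Equivalently spelled Eb5.)

D#5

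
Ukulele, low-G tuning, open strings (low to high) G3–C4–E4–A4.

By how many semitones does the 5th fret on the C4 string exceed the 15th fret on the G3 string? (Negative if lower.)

-5 semitones

C4 at fret 5 → F4 (MIDI 65); G3 at fret 15 → A#4 (MIDI 70).
65 − 70 = -5, so the two pitches are 5 semitones apart.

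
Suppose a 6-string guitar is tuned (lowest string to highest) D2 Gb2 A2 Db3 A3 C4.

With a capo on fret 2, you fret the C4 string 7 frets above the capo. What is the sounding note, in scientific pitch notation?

A4

The capo raises the open C4 by 2 semitones to D4; fretting 7 more gives C4 + 2 + 7 = C4 + 9 semitones = A4.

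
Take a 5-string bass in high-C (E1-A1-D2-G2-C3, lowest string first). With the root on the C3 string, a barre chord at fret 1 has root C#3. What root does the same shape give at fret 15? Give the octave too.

D#4

Moving from fret 1 to fret 15 shifts the root by 14 semitones.
C#3 up 14 semitones is D#4.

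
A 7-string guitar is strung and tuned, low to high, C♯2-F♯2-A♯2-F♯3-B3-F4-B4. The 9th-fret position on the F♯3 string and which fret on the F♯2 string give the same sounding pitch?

21

F♯3 at fret 9 is F♯3 + 9 semitones = D♯4.
The open F♯2 string is 12 semitones below the open F♯3, so the same pitch on the F♯2 string lies at fret 9 + 12 = 21.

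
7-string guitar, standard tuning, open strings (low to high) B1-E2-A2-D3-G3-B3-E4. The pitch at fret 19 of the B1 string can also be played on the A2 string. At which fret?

9

Fret 19 on B1 is MIDI 35 + 19 = 54 (F♯3). On the A2 string (open MIDI 45), that pitch is 54 − 45 = fret 9.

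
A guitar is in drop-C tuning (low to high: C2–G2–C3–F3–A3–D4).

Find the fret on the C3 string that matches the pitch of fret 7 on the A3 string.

16

A3 at fret 7 is A3 + 7 semitones = E4.
The open C3 string is 9 semitones below the open A3, so the same pitch on the C3 string lies at fret 7 + 9 = 16.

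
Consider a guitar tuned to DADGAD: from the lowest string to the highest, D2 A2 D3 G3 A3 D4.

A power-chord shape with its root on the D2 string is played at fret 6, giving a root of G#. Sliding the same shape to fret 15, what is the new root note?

F

Moving from fret 6 to fret 15 shifts the root by 9 semitones.
G# up 9 semitones is F.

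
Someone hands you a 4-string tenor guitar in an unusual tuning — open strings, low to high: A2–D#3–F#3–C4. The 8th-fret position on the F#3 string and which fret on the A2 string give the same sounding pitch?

17

F#3 at fret 8 is F#3 + 8 semitones = D4.
The open A2 string is 9 semitones below the open F#3, so the same pitch on the A2 string lies at fret 8 + 9 = 17.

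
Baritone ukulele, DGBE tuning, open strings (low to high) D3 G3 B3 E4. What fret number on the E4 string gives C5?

8

C5 is 8 semitones above the open E4 (E–F–F#–G–G#–A–A#–B–C), so it sits at fret 8.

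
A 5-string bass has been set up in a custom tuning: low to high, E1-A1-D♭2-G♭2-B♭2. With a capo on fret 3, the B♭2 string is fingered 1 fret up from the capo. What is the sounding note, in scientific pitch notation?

The capo raises the open B♭2 by 3 semitones to D♭3; fretting 1 more gives B♭2 + 3 + 1 = B♭2 + 4 semitones = D3.

D3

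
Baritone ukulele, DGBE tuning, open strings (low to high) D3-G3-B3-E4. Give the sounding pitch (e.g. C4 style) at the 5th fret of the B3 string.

Each fret is one semitone, so B3 + 5 = E4.

E4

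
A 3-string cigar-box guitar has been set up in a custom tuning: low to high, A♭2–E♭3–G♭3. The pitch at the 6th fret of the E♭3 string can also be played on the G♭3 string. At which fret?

E♭3 at fret 6 is E♭3 + 6 semitones = A3.
The open G♭3 string is 3 semitones above the open E♭3, so the same pitch on the G♭3 string lies at fret 6 − 3 = 3.

3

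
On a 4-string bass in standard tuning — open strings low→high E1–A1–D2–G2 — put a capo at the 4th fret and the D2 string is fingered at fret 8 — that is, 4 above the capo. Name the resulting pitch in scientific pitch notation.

The capo raises the open D2 by 4 semitones to F#2; fretting 4 more gives D2 + 4 + 4 = D2 + 8 semitones = A#2.

A#2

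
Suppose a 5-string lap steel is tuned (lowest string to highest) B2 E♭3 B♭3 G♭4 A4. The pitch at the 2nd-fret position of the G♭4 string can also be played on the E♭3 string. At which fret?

Fret 2 on G♭4 is MIDI 66 + 2 = 68 (A♭4). On the E♭3 string (open MIDI 51), that pitch is 68 − 51 = fret 17.

17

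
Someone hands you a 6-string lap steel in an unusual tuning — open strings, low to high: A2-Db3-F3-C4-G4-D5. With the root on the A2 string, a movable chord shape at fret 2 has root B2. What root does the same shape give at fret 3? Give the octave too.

C3

Moving from fret 2 to fret 3 shifts the root by 1 semitone.
B2 up 1 semitone is C3.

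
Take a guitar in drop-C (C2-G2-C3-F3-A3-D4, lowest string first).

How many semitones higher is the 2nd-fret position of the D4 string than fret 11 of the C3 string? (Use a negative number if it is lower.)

D4 at fret 2 → E4 (MIDI 64); C3 at fret 11 → B3 (MIDI 59).
64 − 59 = 5, so the two pitches are 5 semitones apart.

5 semitones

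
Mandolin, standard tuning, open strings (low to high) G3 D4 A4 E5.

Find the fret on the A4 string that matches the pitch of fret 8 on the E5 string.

15

E5 at fret 8 is E5 + 8 semitones = C6.
The open A4 string is 7 semitones below the open E5, so the same pitch on the A4 string lies at fret 8 + 7 = 15.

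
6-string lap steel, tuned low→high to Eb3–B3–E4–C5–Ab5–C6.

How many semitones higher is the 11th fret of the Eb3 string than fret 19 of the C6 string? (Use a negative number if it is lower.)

-41 semitones

Eb3 at fret 11 → D4 (MIDI 62); C6 at fret 19 → G7 (MIDI 103).
62 − 103 = -41, so the two pitches are 41 semitones apart.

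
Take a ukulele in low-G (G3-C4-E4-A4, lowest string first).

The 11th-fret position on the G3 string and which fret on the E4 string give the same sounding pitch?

Fret 11 on G3 is MIDI 55 + 11 = 66 (F♯4). On the E4 string (open MIDI 64), that pitch is 66 − 64 = fret 2.

2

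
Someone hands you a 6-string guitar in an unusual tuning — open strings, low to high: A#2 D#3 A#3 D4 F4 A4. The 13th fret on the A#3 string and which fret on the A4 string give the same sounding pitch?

A#3 at fret 13 is A#3 + 13 semitones = B4.
The open A4 string is 11 semitones above the open A#3, so the same pitch on the A4 string lies at fret 13 − 11 = 2.

2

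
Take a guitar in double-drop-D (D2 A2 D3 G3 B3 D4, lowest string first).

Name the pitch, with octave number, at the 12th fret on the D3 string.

D4

Each fret is one semitone, so D3 + 12 = D4.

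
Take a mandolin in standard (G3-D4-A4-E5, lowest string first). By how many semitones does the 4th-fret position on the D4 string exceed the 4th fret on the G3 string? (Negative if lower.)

D4 at fret 4 → F#4 (MIDI 66); G3 at fret 4 → B3 (MIDI 59).
66 − 59 = 7, so the two pitches are 7 semitones apart.

7 semitones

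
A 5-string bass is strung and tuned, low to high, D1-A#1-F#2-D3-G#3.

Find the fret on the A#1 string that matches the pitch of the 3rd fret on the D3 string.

19

D3 at fret 3 is D3 + 3 semitones = F3.
The open A#1 string is 16 semitones below the open D3, so the same pitch on the A#1 string lies at fret 3 + 16 = 19.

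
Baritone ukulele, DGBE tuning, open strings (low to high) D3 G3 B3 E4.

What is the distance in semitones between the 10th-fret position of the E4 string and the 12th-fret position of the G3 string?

7 semitones

E4 at fret 10 → D5 (MIDI 74); G3 at fret 12 → G4 (MIDI 67).
74 − 67 = 7, so the two pitches are 7 semitones apart, with D5 the higher.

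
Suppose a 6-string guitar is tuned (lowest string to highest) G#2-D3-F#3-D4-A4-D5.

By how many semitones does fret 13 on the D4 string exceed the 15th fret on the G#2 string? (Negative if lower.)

16 semitones

D4 at fret 13 → D#5 (MIDI 75); G#2 at fret 15 → B3 (MIDI 59).
75 − 59 = 16, so the two pitches are 16 semitones apart.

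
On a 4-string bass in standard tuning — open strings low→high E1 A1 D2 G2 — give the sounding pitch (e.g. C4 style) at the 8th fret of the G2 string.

D#3

Each fret is one semitone, so G2 + 8 = D#3.
(Equivalently spelled Eb3.)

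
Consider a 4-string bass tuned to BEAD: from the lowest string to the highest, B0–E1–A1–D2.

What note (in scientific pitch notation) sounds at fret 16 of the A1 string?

C#3

Each fret is one semitone, so A1 + 16 = C#3.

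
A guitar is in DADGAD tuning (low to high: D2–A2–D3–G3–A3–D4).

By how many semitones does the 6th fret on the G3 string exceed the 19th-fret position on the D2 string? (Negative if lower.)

4 semitones

G3 at fret 6 → C#4 (MIDI 61); D2 at fret 19 → A3 (MIDI 57).
61 − 57 = 4, so the two pitches are 4 semitones apart.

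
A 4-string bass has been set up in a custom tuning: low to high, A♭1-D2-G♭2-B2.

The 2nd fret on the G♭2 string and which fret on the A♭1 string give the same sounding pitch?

Fret 2 on G♭2 is MIDI 42 + 2 = 44 (A♭2). On the A♭1 string (open MIDI 32), that pitch is 44 − 32 = fret 12.

12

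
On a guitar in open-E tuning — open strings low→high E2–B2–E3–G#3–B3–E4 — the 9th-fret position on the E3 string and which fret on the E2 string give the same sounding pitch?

21

E3 at fret 9 is E3 + 9 semitones = C#4.
The open E2 string is 12 semitones below the open E3, so the same pitch on the E2 string lies at fret 9 + 12 = 21.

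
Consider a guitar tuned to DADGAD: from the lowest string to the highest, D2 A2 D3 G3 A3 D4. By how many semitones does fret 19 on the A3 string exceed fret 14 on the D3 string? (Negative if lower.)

A3 at fret 19 → E5 (MIDI 76); D3 at fret 14 → E4 (MIDI 64).
76 − 64 = 12, so the two pitches are 12 semitones apart.

12 semitones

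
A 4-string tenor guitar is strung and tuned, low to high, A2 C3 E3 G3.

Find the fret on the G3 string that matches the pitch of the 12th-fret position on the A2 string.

2

Fret 12 on A2 is MIDI 45 + 12 = 57 (A3). On the G3 string (open MIDI 55), that pitch is 57 − 55 = fret 2.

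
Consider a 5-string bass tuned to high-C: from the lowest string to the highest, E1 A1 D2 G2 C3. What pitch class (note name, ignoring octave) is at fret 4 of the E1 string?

The open E1 string plus 4 semitones: E–F–F#–G–G#.

G#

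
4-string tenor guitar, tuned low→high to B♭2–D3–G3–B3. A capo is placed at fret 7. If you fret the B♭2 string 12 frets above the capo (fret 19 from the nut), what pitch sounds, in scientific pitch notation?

F4

The capo raises the open B♭2 by 7 semitones to F3; fretting 12 more gives B♭2 + 7 + 12 = B♭2 + 19 semitones = F4.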